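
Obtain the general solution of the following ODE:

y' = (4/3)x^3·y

Separating variables and integrating:
ln|y| = x^4/3 + C

General solution: y = Ce^(x^4/3)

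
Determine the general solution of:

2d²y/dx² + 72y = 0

Characteristic equation: 2r² + 72 = 0
Divide by 2: r² + 36 = 0
Roots: r = ±6i (complex conjugates)
General solution: y = C₁cos(6x) + C₂sin(6x)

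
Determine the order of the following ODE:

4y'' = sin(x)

The order is 2 (highest derivative is of order 2).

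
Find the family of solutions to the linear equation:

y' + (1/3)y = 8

Using integrating factor method:

General solution: y = 24 + Ce^(-x/3)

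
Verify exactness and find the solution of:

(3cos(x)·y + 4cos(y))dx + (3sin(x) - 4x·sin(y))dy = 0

Verify exactness: ∂M/∂y = ∂N/∂x ✓
Find F(x,y) such that ∂F/∂x = M, ∂F/∂y = N
Solution: 3sin(x)·y + 4x·cos(y) = C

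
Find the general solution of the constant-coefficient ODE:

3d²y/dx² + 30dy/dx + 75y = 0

Characteristic equation: 3r² + 30r + 75 = 0
Divide by 3: r² + 10r + 25 = 0
Factored: (r + 5)² = 0
Repeated root: r = -5
General solution: y = (C₁ + C₂x)e^(-5x)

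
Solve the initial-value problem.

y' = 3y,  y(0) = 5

General solution: y = Ce^(3x)
Applying IC y(0) = 5:
Particular solution: y = 5e^(3x)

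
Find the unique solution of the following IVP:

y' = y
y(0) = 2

General solution: y = Ce^x
Applying IC y(0) = 2:
Particular solution: y = 2e^x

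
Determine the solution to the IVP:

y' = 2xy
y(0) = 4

General solution: y = Ce^(x²)
Applying IC y(0) = 4:
Particular solution: y = 4e^(x²)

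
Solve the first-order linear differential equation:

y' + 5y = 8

Using integrating factor method:

General solution: y = 8/5 + Ce^(-5x)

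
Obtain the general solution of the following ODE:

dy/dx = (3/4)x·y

Separating variables and integrating:
ln|y| = 3x^2/8 + C

General solution: y = Ce^(3x^2/8)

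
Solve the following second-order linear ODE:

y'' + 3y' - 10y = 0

Characteristic equation: r² + 3r - 10 = 0
Roots: r = 2, -5 (distinct real)
General solution: y = C₁e^(2x) + C₂e^(-5x)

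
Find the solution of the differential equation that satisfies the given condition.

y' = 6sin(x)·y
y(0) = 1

General solution: y = Ce^(-6cos(x))
Applying IC y(0) = 1:
Particular solution: y = e^(6(1-cos(x)))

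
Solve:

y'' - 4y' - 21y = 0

Characteristic equation: r² - 4r - 21 = 0
Roots: r = 7, -3 (distinct real)
General solution: y = C₁e^(7x) + C₂e^(-3x)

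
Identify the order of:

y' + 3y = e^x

The order is 1 (highest derivative is of order 1).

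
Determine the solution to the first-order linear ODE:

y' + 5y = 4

Using integrating factor method:

General solution: y = 4/5 + Ce^(-5x)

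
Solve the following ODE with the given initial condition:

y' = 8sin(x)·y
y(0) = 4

General solution: y = Ce^(-8cos(x))
Applying IC y(0) = 4:
Particular solution: y = 4e^(8(1-cos(x)))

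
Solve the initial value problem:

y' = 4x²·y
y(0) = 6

General solution: y = Ce^(4x³/3)
Applying IC y(0) = 6:
Particular solution: y = 6e^(4x³/3)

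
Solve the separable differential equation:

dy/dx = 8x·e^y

Separating variables and integrating:
-e^(-y) = 4x² + C

General solution: y = -ln(C - 4x²)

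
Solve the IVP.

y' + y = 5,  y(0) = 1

General solution: y = 5 + Ce^(-x)
Applying y(0) = 1: C = 1 - 5 = -4
Particular solution: y = 5 - 4e^(-x)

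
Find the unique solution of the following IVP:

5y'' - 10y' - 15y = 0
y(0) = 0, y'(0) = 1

General solution: y = C₁e^(3x) + C₂e^(-x)
Applying ICs: C₁ = 1/4, C₂ = -1/4
Particular solution: y = (1/4)e^(3x) - (1/4)e^(-x)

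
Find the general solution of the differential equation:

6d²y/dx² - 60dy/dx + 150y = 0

Characteristic equation: 6r² - 60r + 150 = 0
Divide by 6: r² - 10r + 25 = 0
Factored: (r - 5)² = 0
Repeated root: r = 5
General solution: y = (C₁ + C₂x)e^(5x)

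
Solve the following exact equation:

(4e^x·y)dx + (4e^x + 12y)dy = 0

Verify exactness: ∂M/∂y = ∂N/∂x ✓
Find F(x,y) such that ∂F/∂x = M, ∂F/∂y = N
Solution: 4e^x·y + 6y² = C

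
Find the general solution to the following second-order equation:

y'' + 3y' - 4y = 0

Characteristic equation: r² + 3r - 4 = 0
Roots: r = 1, -4 (distinct real)
General solution: y = C₁e^x + C₂e^(-4x)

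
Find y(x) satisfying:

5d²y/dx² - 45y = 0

Characteristic equation: 5r² - 45 = 0
Divide by 5: r² - 9 = 0
Roots: r = 3, -3 (distinct real)
General solution: y = C₁e^(3x) + C₂e^(-3x)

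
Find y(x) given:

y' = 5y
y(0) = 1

General solution: y = Ce^(5x)
Applying IC y(0) = 1:
Particular solution: y = e^(5x)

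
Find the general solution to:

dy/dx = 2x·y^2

Separating variables and integrating:
-1/y = x^2 + C

General solution: y^-1 = -x^2 + C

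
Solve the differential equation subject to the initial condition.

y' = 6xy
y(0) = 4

General solution: y = Ce^(3x²)
Applying IC y(0) = 4:
Particular solution: y = 4e^(3x²)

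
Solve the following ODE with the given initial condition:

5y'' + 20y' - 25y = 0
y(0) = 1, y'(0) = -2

General solution: y = C₁e^x + C₂e^(-5x)
Applying ICs: C₁ = 1/2, C₂ = 1/2
Particular solution: y = (1/2)e^x + (1/2)e^(-5x)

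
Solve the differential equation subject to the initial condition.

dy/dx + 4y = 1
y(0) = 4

General solution: y = 1/4 + Ce^(-4x)
Applying y(0) = 4: C = 4 - 1/4 = 15/4
Particular solution: y = 1/4 + (15/4)e^(-4x)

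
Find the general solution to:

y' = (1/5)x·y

Separating variables and integrating:
ln|y| = x^2/10 + C

General solution: y = Ce^(x^2/10)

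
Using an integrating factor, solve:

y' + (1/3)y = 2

Using integrating factor method:

General solution: y = 6 + Ce^(-x/3)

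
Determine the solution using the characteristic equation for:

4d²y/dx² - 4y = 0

Characteristic equation: 4r² - 4 = 0
Divide by 4: r² - 1 = 0
Roots: r = 1, -1 (distinct real)
General solution: y = C₁e^x + C₂e^(-x)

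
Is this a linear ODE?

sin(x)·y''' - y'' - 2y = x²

Yes. Linear (y and its derivatives appear to the first power only, no products of y terms)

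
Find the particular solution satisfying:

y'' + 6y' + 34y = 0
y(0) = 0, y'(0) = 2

General solution: y = e^(-3x)(C₁cos(5x) + C₂sin(5x))
Complex roots r = -3 ± 5i
Applying ICs: C₁ = 0, C₂ = 2/5
Particular solution: y = e^(-3x)((2/5)sin(5x))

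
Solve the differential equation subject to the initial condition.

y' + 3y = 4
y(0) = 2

General solution: y = 4/3 + Ce^(-3x)
Applying y(0) = 2: C = 2 - 4/3 = 2/3
Particular solution: y = 4/3 + (2/3)e^(-3x)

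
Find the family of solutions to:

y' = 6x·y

Separating variables and integrating:
ln|y| = 3x^2 + C

General solution: y = Ce^(3x^2)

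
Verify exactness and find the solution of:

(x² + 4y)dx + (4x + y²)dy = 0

Verify exactness: ∂M/∂y = ∂N/∂x ✓
Find F(x,y) such that ∂F/∂x = M, ∂F/∂y = N
Solution: x³/3 + 4xy + y³/3 = C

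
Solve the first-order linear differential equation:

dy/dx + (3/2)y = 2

Using integrating factor method:

General solution: y = 4/3 + Ce^(-3x/2)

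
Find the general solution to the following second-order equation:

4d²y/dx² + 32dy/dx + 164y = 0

Characteristic equation: 4r² + 32r + 164 = 0
Divide by 4: r² + 8r + 41 = 0
Roots: r = -4 ± 5i (complex conjugates)
General solution: y = e^(-4x)(C₁cos(5x) + C₂sin(5x))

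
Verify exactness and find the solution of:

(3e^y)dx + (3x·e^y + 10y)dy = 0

Verify exactness: ∂M/∂y = ∂N/∂x ✓
Find F(x,y) such that ∂F/∂x = M, ∂F/∂y = N
Solution: 3x·e^y + 5y² = C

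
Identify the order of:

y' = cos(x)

The order is 1 (highest derivative is of order 1).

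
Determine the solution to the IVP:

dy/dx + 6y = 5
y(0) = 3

General solution: y = 5/6 + Ce^(-6x)
Applying y(0) = 3: C = 3 - 5/6 = 13/6
Particular solution: y = 5/6 + (13/6)e^(-6x)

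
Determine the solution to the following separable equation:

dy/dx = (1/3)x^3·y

Separating variables and integrating:
ln|y| = x^4/12 + C

General solution: y = Ce^(x^4/12)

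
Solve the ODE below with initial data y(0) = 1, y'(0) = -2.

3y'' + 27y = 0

General solution: y = C₁cos(3x) + C₂sin(3x)
Complex roots r = ±3i
Applying ICs: C₁ = 1, C₂ = -2/3
Particular solution: y = cos(3x) - (2/3)sin(3x)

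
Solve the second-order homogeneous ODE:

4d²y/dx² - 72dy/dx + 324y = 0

Characteristic equation: 4r² - 72r + 324 = 0
Divide by 4: r² - 18r + 81 = 0
Factored: (r - 9)² = 0
Repeated root: r = 9
General solution: y = (C₁ + C₂x)e^(9x)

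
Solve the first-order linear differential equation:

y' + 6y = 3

Using integrating factor method:

General solution: y = 1/2 + Ce^(-6x)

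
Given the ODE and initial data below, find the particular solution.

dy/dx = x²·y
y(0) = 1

General solution: y = Ce^(x³/3)
Applying IC y(0) = 1:
Particular solution: y = e^(x³/3)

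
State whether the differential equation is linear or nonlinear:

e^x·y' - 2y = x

Linear (y and its derivatives appear to the first power only, no products of y terms)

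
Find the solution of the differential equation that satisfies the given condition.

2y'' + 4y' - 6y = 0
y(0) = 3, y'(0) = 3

General solution: y = C₁e^x + C₂e^(-3x)
Applying ICs: C₁ = 3, C₂ = 0
Particular solution: y = 3e^x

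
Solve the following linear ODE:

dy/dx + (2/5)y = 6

Using integrating factor method:

General solution: y = 15 + Ce^(-2x/5)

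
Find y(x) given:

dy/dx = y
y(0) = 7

General solution: y = Ce^x
Applying IC y(0) = 7:
Particular solution: y = 7e^x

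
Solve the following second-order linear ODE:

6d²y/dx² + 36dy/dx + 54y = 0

Characteristic equation: 6r² + 36r + 54 = 0
Divide by 6: r² + 6r + 9 = 0
Factored: (r + 3)² = 0
Repeated root: r = -3
General solution: y = (C₁ + C₂x)e^(-3x)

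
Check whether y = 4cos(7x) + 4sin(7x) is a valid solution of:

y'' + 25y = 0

Verification:
y'' = -196cos(7x) - 196sin(7x)
y'' + 25y ≠ 0 (frequency mismatch: got 49 instead of 25)

No, it is not a solution.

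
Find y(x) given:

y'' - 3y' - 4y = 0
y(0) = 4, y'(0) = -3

General solution: y = C₁e^(4x) + C₂e^(-x)
Applying ICs: C₁ = 1/5, C₂ = 19/5
Particular solution: y = (1/5)e^(4x) + (19/5)e^(-x)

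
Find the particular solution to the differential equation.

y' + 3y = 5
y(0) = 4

General solution: y = 5/3 + Ce^(-3x)
Applying y(0) = 4: C = 4 - 5/3 = 7/3
Particular solution: y = 5/3 + (7/3)e^(-3x)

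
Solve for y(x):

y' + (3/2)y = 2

Using integrating factor method:

General solution: y = 4/3 + Ce^(-3x/2)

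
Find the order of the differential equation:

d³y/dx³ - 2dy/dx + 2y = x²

The order is 3 (highest derivative is of order 3).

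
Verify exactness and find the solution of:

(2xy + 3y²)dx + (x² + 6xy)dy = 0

Verify exactness: ∂M/∂y = ∂N/∂x ✓
Find F(x,y) such that ∂F/∂x = M, ∂F/∂y = N
Solution: x²y + 3xy² = C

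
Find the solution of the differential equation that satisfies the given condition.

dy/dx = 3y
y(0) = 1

General solution: y = Ce^(3x)
Applying IC y(0) = 1:
Particular solution: y = e^(3x)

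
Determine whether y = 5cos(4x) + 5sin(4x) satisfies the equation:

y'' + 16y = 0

Verification:
y'' = -80cos(4x) - 80sin(4x)
y'' + 16y = 0 ✓

Yes, it is a solution.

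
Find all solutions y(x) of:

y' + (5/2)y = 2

Using integrating factor method:

General solution: y = 4/5 + Ce^(-5x/2)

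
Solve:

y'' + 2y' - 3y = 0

Characteristic equation: r² + 2r - 3 = 0
Roots: r = 1, -3 (distinct real)
General solution: y = C₁e^x + C₂e^(-3x)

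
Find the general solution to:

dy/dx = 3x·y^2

Separating variables and integrating:
-1/y = 3x^2/2 + C

General solution: y^-1 = (-3/2)x^2 + C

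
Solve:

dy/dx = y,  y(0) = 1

General solution: y = Ce^x
Applying IC y(0) = 1:
Particular solution: y = e^x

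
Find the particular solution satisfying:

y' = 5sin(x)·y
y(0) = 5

General solution: y = Ce^(-5cos(x))
Applying IC y(0) = 5:
Particular solution: y = 5e^(5(1-cos(x)))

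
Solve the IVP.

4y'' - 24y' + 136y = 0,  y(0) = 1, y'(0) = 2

General solution: y = e^(3x)(C₁cos(5x) + C₂sin(5x))
Complex roots r = 3 ± 5i
Applying ICs: C₁ = 1, C₂ = -1/5
Particular solution: y = e^(3x)(cos(5x) - (1/5)sin(5x))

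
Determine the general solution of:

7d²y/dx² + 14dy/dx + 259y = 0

Characteristic equation: 7r² + 14r + 259 = 0
Divide by 7: r² + 2r + 37 = 0
Roots: r = -1 ± 6i (complex conjugates)
General solution: y = e^(-x)(C₁cos(6x) + C₂sin(6x))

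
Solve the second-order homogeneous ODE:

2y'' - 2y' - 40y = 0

Characteristic equation: 2r² - 2r - 40 = 0
Divide by 2: r² - r - 20 = 0
Roots: r = 5, -4 (distinct real)
General solution: y = C₁e^(5x) + C₂e^(-4x)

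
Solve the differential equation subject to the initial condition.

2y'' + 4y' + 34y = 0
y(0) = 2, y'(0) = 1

General solution: y = e^(-x)(C₁cos(4x) + C₂sin(4x))
Complex roots r = -1 ± 4i
Applying ICs: C₁ = 2, C₂ = 3/4
Particular solution: y = e^(-x)(2cos(4x) + (3/4)sin(4x))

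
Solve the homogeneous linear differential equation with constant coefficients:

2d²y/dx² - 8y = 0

Characteristic equation: 2r² - 8 = 0
Divide by 2: r² - 4 = 0
Roots: r = 2, -2 (distinct real)
General solution: y = C₁e^(2x) + C₂e^(-2x)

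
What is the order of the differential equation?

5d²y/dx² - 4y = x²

The order is 2 (highest derivative is of order 2).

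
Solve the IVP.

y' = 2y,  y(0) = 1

General solution: y = Ce^(2x)
Applying IC y(0) = 1:
Particular solution: y = e^(2x)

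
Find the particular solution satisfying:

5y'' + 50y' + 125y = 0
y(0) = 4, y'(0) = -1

General solution: y = (C₁ + C₂x)e^(-5x)
Repeated root r = -5
Applying ICs: C₁ = 4, C₂ = 19
Particular solution: y = (4 + 19x)e^(-5x)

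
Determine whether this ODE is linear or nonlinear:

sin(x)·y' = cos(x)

Linear (y and its derivatives appear to the first power only, no products of y terms)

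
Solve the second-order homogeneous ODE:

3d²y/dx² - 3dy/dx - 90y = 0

Characteristic equation: 3r² - 3r - 90 = 0
Divide by 3: r² - r - 30 = 0
Roots: r = 6, -5 (distinct real)
General solution: y = C₁e^(6x) + C₂e^(-5x)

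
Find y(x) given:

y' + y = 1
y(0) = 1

General solution: y = 1 + Ce^(-x)
Applying y(0) = 1: C = 1 - 1 = 0
Particular solution: y = 1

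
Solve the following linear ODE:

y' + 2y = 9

Using integrating factor method:

General solution: y = 9/2 + Ce^(-2x)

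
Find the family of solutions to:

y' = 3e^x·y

Separating variables and integrating:
ln|y| = 3e^x + C

General solution: y = Ce^(3e^x)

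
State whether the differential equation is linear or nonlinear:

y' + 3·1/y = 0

Nonlinear (1/y term)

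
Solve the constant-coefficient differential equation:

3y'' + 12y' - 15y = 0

Characteristic equation: 3r² + 12r - 15 = 0
Divide by 3: r² + 4r - 5 = 0
Roots: r = 1, -5 (distinct real)
General solution: y = C₁e^x + C₂e^(-5x)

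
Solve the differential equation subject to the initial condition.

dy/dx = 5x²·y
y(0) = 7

General solution: y = Ce^(5x³/3)
Applying IC y(0) = 7:
Particular solution: y = 7e^(5x³/3)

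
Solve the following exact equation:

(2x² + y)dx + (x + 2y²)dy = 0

Verify exactness: ∂M/∂y = ∂N/∂x ✓
Find F(x,y) such that ∂F/∂x = M, ∂F/∂y = N
Solution: 2x³/3 + xy + 2y³/3 = C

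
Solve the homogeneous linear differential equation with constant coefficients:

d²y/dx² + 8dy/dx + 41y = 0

Characteristic equation: r² + 8r + 41 = 0
Roots: r = -4 ± 5i (complex conjugates)
General solution: y = e^(-4x)(C₁cos(5x) + C₂sin(5x))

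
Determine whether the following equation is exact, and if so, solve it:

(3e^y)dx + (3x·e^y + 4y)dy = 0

Verify exactness: ∂M/∂y = ∂N/∂x ✓
Find F(x,y) such that ∂F/∂x = M, ∂F/∂y = N
Solution: 3x·e^y + 2y² = C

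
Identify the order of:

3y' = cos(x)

The order is 1 (highest derivative is of order 1).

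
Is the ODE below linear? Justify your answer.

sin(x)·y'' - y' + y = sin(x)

Yes. Linear (y and its derivatives appear to the first power only, no products of y terms)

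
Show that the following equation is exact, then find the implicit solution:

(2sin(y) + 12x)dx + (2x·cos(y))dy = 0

Verify exactness: ∂M/∂y = ∂N/∂x ✓
Find F(x,y) such that ∂F/∂x = M, ∂F/∂y = N
Solution: 2x·sin(y) + 6x² = C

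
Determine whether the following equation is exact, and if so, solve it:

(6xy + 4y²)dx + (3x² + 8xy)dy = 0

Verify exactness: ∂M/∂y = ∂N/∂x ✓
Find F(x,y) such that ∂F/∂x = M, ∂F/∂y = N
Solution: 3x²y + 4xy² = C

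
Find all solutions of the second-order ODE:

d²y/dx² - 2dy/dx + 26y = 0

Characteristic equation: r² - 2r + 26 = 0
Roots: r = 1 ± 5i (complex conjugates)
General solution: y = e^x(C₁cos(5x) + C₂sin(5x))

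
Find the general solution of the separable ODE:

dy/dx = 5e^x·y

Separating variables and integrating:
ln|y| = 5e^x + C

General solution: y = Ce^(5e^x)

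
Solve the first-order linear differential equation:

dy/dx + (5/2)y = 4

Using integrating factor method:

General solution: y = 8/5 + Ce^(-5x/2)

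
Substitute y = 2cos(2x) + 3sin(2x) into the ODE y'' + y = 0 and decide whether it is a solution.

Verification:
y'' = -8cos(2x) - 12sin(2x)
y'' + y ≠ 0 (frequency mismatch: got 4 instead of 1)

No, it is not a solution.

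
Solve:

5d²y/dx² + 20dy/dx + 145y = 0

Characteristic equation: 5r² + 20r + 145 = 0
Divide by 5: r² + 4r + 29 = 0
Roots: r = -2 ± 5i (complex conjugates)
General solution: y = e^(-2x)(C₁cos(5x) + C₂sin(5x))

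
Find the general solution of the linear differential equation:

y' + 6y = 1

Using integrating factor method:

General solution: y = 1/6 + Ce^(-6x)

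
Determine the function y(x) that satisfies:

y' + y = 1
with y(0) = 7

General solution: y = 1 + Ce^(-x)
Applying y(0) = 7: C = 7 - 1 = 6
Particular solution: y = 1 + 6e^(-x)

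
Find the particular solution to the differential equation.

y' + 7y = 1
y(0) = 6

General solution: y = 1/7 + Ce^(-7x)
Applying y(0) = 6: C = 6 - 1/7 = 41/7
Particular solution: y = 1/7 + (41/7)e^(-7x)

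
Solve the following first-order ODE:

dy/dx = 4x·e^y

Separating variables and integrating:
-e^(-y) = 2x² + C

General solution: y = -ln(C - 2x²)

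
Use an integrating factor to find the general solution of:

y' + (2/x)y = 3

Using integrating factor method:

General solution: y = x + Cx^(-2)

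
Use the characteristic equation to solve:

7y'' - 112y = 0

Characteristic equation: 7r² - 112 = 0
Divide by 7: r² - 16 = 0
Roots: r = 4, -4 (distinct real)
General solution: y = C₁e^(4x) + C₂e^(-4x)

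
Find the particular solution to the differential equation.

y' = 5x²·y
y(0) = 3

General solution: y = Ce^(5x³/3)
Applying IC y(0) = 3:
Particular solution: y = 3e^(5x³/3)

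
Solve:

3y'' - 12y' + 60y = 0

Characteristic equation: 3r² - 12r + 60 = 0
Divide by 3: r² - 4r + 20 = 0
Roots: r = 2 ± 4i (complex conjugates)
General solution: y = e^(2x)(C₁cos(4x) + C₂sin(4x))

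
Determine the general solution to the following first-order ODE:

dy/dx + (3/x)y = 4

Using integrating factor method:

General solution: y = x + Cx^(-3)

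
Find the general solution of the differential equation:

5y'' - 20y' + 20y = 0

Characteristic equation: 5r² - 20r + 20 = 0
Divide by 5: r² - 4r + 4 = 0
Factored: (r - 2)² = 0
Repeated root: r = 2
General solution: y = (C₁ + C₂x)e^(2x)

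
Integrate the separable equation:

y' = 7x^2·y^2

Separating variables and integrating:
-1/y = 7x^3/3 + C

General solution: y^-1 = (-7/3)x^3 + C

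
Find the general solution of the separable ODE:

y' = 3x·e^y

Separating variables and integrating:
-e^(-y) = 3x²/2 + C

General solution: y = -ln(C - 3x²/2)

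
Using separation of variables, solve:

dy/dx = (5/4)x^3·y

Separating variables and integrating:
ln|y| = 5x^4/16 + C

General solution: y = Ce^(5x^4/16)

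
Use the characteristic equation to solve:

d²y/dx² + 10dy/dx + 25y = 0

Characteristic equation: r² + 10r + 25 = 0
Factored: (r + 5)² = 0
Repeated root: r = -5
General solution: y = (C₁ + C₂x)e^(-5x)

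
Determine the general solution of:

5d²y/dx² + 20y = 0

Characteristic equation: 5r² + 20 = 0
Divide by 5: r² + 4 = 0
Roots: r = ±2i (complex conjugates)
General solution: y = C₁cos(2x) + C₂sin(2x)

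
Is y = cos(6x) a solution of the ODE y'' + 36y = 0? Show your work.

Verification:
y'' = -36cos(6x)
y'' + 36y = 0 ✓

Yes, it is a solution.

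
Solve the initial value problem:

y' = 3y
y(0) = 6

General solution: y = Ce^(3x)
Applying IC y(0) = 6:
Particular solution: y = 6e^(3x)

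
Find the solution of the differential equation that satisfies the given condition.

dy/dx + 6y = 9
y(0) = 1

General solution: y = 3/2 + Ce^(-6x)
Applying y(0) = 1: C = 1 - 3/2 = -1/2
Particular solution: y = 3/2 - (1/2)e^(-6x)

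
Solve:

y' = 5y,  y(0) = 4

General solution: y = Ce^(5x)
Applying IC y(0) = 4:
Particular solution: y = 4e^(5x)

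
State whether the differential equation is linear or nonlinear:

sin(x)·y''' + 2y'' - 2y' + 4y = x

Linear (y and its derivatives appear to the first power only, no products of y terms)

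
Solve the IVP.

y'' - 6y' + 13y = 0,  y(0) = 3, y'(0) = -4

General solution: y = e^(3x)(C₁cos(2x) + C₂sin(2x))
Complex roots r = 3 ± 2i
Applying ICs: C₁ = 3, C₂ = -13/2
Particular solution: y = e^(3x)(3cos(2x) - (13/2)sin(2x))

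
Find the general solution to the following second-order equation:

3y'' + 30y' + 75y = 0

Characteristic equation: 3r² + 30r + 75 = 0
Divide by 3: r² + 10r + 25 = 0
Factored: (r + 5)² = 0
Repeated root: r = -5
General solution: y = (C₁ + C₂x)e^(-5x)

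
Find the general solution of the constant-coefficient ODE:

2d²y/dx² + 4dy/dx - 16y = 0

Characteristic equation: 2r² + 4r - 16 = 0
Divide by 2: r² + 2r - 8 = 0
Roots: r = 2, -4 (distinct real)
General solution: y = C₁e^(2x) + C₂e^(-4x)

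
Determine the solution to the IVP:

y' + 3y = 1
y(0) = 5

General solution: y = 1/3 + Ce^(-3x)
Applying y(0) = 5: C = 5 - 1/3 = 14/3
Particular solution: y = 1/3 + (14/3)e^(-3x)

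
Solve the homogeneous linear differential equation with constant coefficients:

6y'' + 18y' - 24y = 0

Characteristic equation: 6r² + 18r - 24 = 0
Divide by 6: r² + 3r - 4 = 0
Roots: r = 1, -4 (distinct real)
General solution: y = C₁e^x + C₂e^(-4x)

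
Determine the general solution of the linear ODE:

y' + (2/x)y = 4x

Using integrating factor method:

General solution: y = x^2 + Cx^(-2)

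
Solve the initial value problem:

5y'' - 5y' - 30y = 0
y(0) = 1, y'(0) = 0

General solution: y = C₁e^(3x) + C₂e^(-2x)
Applying ICs: C₁ = 2/5, C₂ = 3/5
Particular solution: y = (2/5)e^(3x) + (3/5)e^(-2x)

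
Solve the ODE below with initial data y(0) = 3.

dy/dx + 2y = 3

General solution: y = 3/2 + Ce^(-2x)
Applying y(0) = 3: C = 3 - 3/2 = 3/2
Particular solution: y = 3/2 + (3/2)e^(-2x)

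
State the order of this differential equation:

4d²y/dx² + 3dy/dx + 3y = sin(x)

The order is 2 (highest derivative is of order 2).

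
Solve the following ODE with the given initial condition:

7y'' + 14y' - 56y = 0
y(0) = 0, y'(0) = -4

General solution: y = C₁e^(2x) + C₂e^(-4x)
Applying ICs: C₁ = -2/3, C₂ = 2/3
Particular solution: y = -(2/3)e^(2x) + (2/3)e^(-4x)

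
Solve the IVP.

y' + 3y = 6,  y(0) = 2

General solution: y = 2 + Ce^(-3x)
Applying y(0) = 2: C = 2 - 2 = 0
Particular solution: y = 2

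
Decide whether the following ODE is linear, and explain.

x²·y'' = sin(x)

Linear (y and its derivatives appear to the first power only, no products of y terms)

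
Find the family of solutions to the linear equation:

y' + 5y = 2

Using integrating factor method:

General solution: y = 2/5 + Ce^(-5x)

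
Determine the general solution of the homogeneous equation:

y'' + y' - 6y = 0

Characteristic equation: r² + r - 6 = 0
Roots: r = 2, -3 (distinct real)
General solution: y = C₁e^(2x) + C₂e^(-3x)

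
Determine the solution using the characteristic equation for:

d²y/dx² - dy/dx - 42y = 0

Characteristic equation: r² - r - 42 = 0
Roots: r = 7, -6 (distinct real)
General solution: y = C₁e^(7x) + C₂e^(-6x)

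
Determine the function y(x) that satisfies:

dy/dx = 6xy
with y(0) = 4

General solution: y = Ce^(3x²)
Applying IC y(0) = 4:
Particular solution: y = 4e^(3x²)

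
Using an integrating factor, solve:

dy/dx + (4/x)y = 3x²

Using integrating factor method:

General solution: y = (3/7)x^3 + Cx^(-4)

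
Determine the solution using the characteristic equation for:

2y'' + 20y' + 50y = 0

Characteristic equation: 2r² + 20r + 50 = 0
Divide by 2: r² + 10r + 25 = 0
Factored: (r + 5)² = 0
Repeated root: r = -5
General solution: y = (C₁ + C₂x)e^(-5x)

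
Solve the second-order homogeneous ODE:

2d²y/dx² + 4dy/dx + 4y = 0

Characteristic equation: 2r² + 4r + 4 = 0
Divide by 2: r² + 2r + 2 = 0
Roots: r = -1 ± i (complex conjugates)
General solution: y = e^(-x)(C₁cos(x) + C₂sin(x))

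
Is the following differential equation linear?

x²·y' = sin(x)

Yes. Linear (y and its derivatives appear to the first power only, no products of y terms)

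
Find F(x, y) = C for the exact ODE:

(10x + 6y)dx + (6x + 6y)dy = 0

Verify exactness: ∂M/∂y = ∂N/∂x ✓
Find F(x,y) such that ∂F/∂x = M, ∂F/∂y = N
Solution: 5x² + 6xy + 3y² = C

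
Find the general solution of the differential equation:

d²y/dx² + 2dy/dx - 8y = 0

Characteristic equation: r² + 2r - 8 = 0
Roots: r = 2, -4 (distinct real)
General solution: y = C₁e^(2x) + C₂e^(-4x)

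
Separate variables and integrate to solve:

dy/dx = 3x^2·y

Separating variables and integrating:
ln|y| = x^3 + C

General solution: y = Ce^(x^3)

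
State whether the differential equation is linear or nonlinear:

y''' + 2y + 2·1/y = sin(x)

Nonlinear (1/y term)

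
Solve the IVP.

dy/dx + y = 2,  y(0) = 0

General solution: y = 2 + Ce^(-x)
Applying y(0) = 0: C = 0 - 2 = -2
Particular solution: y = 2 - 2e^(-x)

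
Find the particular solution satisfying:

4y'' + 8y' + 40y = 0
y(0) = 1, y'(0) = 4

General solution: y = e^(-x)(C₁cos(3x) + C₂sin(3x))
Complex roots r = -1 ± 3i
Applying ICs: C₁ = 1, C₂ = 5/3
Particular solution: y = e^(-x)(cos(3x) + (5/3)sin(3x))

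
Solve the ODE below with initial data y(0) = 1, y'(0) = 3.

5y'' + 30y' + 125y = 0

General solution: y = e^(-3x)(C₁cos(4x) + C₂sin(4x))
Complex roots r = -3 ± 4i
Applying ICs: C₁ = 1, C₂ = 3/2
Particular solution: y = e^(-3x)(cos(4x) + (3/2)sin(4x))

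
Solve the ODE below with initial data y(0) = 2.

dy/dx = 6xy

General solution: y = Ce^(3x²)
Applying IC y(0) = 2:
Particular solution: y = 2e^(3x²)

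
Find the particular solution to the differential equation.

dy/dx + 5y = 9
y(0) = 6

General solution: y = 9/5 + Ce^(-5x)
Applying y(0) = 6: C = 6 - 9/5 = 21/5
Particular solution: y = 9/5 + (21/5)e^(-5x)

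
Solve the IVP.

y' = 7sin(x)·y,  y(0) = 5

General solution: y = Ce^(-7cos(x))
Applying IC y(0) = 5:
Particular solution: y = 5e^(7(1-cos(x)))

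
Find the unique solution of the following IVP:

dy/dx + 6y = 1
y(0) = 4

General solution: y = 1/6 + Ce^(-6x)
Applying y(0) = 4: C = 4 - 1/6 = 23/6
Particular solution: y = 1/6 + (23/6)e^(-6x)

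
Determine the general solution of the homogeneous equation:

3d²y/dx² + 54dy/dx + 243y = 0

Characteristic equation: 3r² + 54r + 243 = 0
Divide by 3: r² + 18r + 81 = 0
Factored: (r + 9)² = 0
Repeated root: r = -9
General solution: y = (C₁ + C₂x)e^(-9x)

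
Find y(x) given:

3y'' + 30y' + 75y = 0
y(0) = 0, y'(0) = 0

General solution: y = (C₁ + C₂x)e^(-5x)
Repeated root r = -5
Applying ICs: C₁ = 0, C₂ = 0
Particular solution: y = 0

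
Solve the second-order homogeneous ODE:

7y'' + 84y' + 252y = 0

Characteristic equation: 7r² + 84r + 252 = 0
Divide by 7: r² + 12r + 36 = 0
Factored: (r + 6)² = 0
Repeated root: r = -6
General solution: y = (C₁ + C₂x)e^(-6x)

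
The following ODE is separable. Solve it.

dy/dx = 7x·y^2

Separating variables and integrating:
-1/y = 7x^2/2 + C

General solution: y^-1 = (-7/2)x^2 + C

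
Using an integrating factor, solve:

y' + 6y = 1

Using integrating factor method:

General solution: y = 1/6 + Ce^(-6x)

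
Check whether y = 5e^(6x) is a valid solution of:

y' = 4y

Verification:
y = 5e^(6x)
y' = 30e^(6x)
But 4y = 20e^(6x)
y' ≠ 4y — the derivative does not match

No, it is not a solution.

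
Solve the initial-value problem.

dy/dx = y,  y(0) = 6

General solution: y = Ce^x
Applying IC y(0) = 6:
Particular solution: y = 6e^x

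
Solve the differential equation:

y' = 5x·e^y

Separating variables and integrating:
-e^(-y) = 5x²/2 + C

General solution: y = -ln(C - 5x²/2)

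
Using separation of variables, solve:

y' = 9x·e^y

Separating variables and integrating:
-e^(-y) = 9x²/2 + C

General solution: y = -ln(C - 9x²/2)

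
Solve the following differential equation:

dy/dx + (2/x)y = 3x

Using integrating factor method:

General solution: y = (3/4)x^2 + Cx^(-2)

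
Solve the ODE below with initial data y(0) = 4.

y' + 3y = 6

General solution: y = 2 + Ce^(-3x)
Applying y(0) = 4: C = 4 - 2 = 2
Particular solution: y = 2 + 2e^(-3x)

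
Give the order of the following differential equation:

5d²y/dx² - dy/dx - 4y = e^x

The order is 2 (highest derivative is of order 2).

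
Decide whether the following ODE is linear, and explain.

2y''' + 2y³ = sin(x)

Nonlinear (y³ term)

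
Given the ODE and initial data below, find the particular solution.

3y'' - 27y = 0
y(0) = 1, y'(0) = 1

General solution: y = C₁e^(3x) + C₂e^(-3x)
Applying ICs: C₁ = 2/3, C₂ = 1/3
Particular solution: y = (2/3)e^(3x) + (1/3)e^(-3x)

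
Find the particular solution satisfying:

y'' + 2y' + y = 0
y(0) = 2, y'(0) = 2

General solution: y = (C₁ + C₂x)e^(-x)
Repeated root r = -1
Applying ICs: C₁ = 2, C₂ = 4
Particular solution: y = (2 + 4x)e^(-x)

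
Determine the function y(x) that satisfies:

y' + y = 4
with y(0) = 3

General solution: y = 4 + Ce^(-x)
Applying y(0) = 3: C = 3 - 4 = -1
Particular solution: y = 4 - e^(-x)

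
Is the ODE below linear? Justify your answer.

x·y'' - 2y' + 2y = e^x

Yes. Linear (y and its derivatives appear to the first power only, no products of y terms)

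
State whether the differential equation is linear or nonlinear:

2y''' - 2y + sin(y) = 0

Nonlinear (sin(y) is nonlinear in y)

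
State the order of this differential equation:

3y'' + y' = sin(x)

The order is 2 (highest derivative is of order 2).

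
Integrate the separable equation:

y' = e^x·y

Separating variables and integrating:
ln|y| = e^x + C

General solution: y = Ce^(e^x)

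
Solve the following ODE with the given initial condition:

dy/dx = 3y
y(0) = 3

General solution: y = Ce^(3x)
Applying IC y(0) = 3:
Particular solution: y = 3e^(3x)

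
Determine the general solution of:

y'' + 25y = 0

Characteristic equation: r² + 25 = 0
Roots: r = ±5i (complex conjugates)
General solution: y = C₁cos(5x) + C₂sin(5x)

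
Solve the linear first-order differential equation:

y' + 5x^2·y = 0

Using integrating factor method:

General solution: y = Ce^(-5x^3/3)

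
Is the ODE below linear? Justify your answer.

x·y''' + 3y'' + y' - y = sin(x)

Yes. Linear (y and its derivatives appear to the first power only, no products of y terms)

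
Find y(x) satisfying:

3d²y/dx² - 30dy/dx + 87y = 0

Characteristic equation: 3r² - 30r + 87 = 0
Divide by 3: r² - 10r + 29 = 0
Roots: r = 5 ± 2i (complex conjugates)
General solution: y = e^(5x)(C₁cos(2x) + C₂sin(2x))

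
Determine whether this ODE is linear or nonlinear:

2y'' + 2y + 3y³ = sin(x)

Nonlinear (y³ term)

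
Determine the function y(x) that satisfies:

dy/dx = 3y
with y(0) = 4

General solution: y = Ce^(3x)
Applying IC y(0) = 4:
Particular solution: y = 4e^(3x)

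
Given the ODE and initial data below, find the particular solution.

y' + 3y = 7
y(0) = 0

General solution: y = 7/3 + Ce^(-3x)
Applying y(0) = 0: C = 0 - 7/3 = -7/3
Particular solution: y = 7/3 - (7/3)e^(-3x)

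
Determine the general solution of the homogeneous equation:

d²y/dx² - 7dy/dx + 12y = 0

Characteristic equation: r² - 7r + 12 = 0
Roots: r = 3, 4 (distinct real)
General solution: y = C₁e^(3x) + C₂e^(4x)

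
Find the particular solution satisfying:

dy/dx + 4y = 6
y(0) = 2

General solution: y = 3/2 + Ce^(-4x)
Applying y(0) = 2: C = 2 - 3/2 = 1/2
Particular solution: y = 3/2 + (1/2)e^(-4x)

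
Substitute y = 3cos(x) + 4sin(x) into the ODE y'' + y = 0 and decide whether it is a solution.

Verification:
y'' = -3cos(x) - 4sin(x)
y'' + y = 0 ✓

Yes, it is a solution.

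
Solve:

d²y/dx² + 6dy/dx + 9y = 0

Characteristic equation: r² + 6r + 9 = 0
Factored: (r + 3)² = 0
Repeated root: r = -3
General solution: y = (C₁ + C₂x)e^(-3x)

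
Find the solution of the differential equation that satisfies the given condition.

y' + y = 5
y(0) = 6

General solution: y = 5 + Ce^(-x)
Applying y(0) = 6: C = 6 - 5 = 1
Particular solution: y = 5 + e^(-x)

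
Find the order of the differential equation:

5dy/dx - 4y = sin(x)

The order is 1 (highest derivative is of order 1).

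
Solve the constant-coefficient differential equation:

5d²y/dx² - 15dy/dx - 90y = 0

Characteristic equation: 5r² - 15r - 90 = 0
Divide by 5: r² - 3r - 18 = 0
Roots: r = 6, -3 (distinct real)
General solution: y = C₁e^(6x) + C₂e^(-3x)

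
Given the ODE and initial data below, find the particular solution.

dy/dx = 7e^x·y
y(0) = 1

General solution: y = Ce^(7e^x)
Applying IC y(0) = 1:
Particular solution: y = e^(7(e^x - 1))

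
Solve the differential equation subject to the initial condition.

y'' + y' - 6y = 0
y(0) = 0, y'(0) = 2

General solution: y = C₁e^(2x) + C₂e^(-3x)
Applying ICs: C₁ = 2/5, C₂ = -2/5
Particular solution: y = (2/5)e^(2x) - (2/5)e^(-3x)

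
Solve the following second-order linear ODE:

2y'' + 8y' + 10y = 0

Characteristic equation: 2r² + 8r + 10 = 0
Divide by 2: r² + 4r + 5 = 0
Roots: r = -2 ± i (complex conjugates)
General solution: y = e^(-2x)(C₁cos(x) + C₂sin(x))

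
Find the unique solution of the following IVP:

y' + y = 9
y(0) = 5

General solution: y = 9 + Ce^(-x)
Applying y(0) = 5: C = 5 - 9 = -4
Particular solution: y = 9 - 4e^(-x)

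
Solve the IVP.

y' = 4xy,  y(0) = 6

General solution: y = Ce^(2x²)
Applying IC y(0) = 6:
Particular solution: y = 6e^(2x²)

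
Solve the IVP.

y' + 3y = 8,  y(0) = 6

General solution: y = 8/3 + Ce^(-3x)
Applying y(0) = 6: C = 6 - 8/3 = 10/3
Particular solution: y = 8/3 + (10/3)e^(-3x)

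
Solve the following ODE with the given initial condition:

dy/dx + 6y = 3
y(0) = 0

General solution: y = 1/2 + Ce^(-6x)
Applying y(0) = 0: C = 0 - 1/2 = -1/2
Particular solution: y = 1/2 - (1/2)e^(-6x)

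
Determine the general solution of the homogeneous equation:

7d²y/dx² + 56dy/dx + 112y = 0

Characteristic equation: 7r² + 56r + 112 = 0
Divide by 7: r² + 8r + 16 = 0
Factored: (r + 4)² = 0
Repeated root: r = -4
General solution: y = (C₁ + C₂x)e^(-4x)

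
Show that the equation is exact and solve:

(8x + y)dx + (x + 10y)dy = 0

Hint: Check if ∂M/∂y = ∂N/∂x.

Verify exactness: ∂M/∂y = ∂N/∂x ✓
Find F(x,y) such that ∂F/∂x = M, ∂F/∂y = N
Solution: 4x² + xy + 5y² = C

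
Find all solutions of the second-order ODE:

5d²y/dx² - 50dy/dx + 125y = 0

Characteristic equation: 5r² - 50r + 125 = 0
Divide by 5: r² - 10r + 25 = 0
Factored: (r - 5)² = 0
Repeated root: r = 5
General solution: y = (C₁ + C₂x)e^(5x)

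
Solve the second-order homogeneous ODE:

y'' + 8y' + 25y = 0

Characteristic equation: r² + 8r + 25 = 0
Roots: r = -4 ± 3i (complex conjugates)
General solution: y = e^(-4x)(C₁cos(3x) + C₂sin(3x))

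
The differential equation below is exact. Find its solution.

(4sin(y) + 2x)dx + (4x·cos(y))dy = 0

Verify exactness: ∂M/∂y = ∂N/∂x ✓
Find F(x,y) such that ∂F/∂x = M, ∂F/∂y = N
Solution: 4x·sin(y) + x² = C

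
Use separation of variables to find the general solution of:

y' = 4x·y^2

Separating variables and integrating:
-1/y = 2x^2 + C

General solution: y^-1 = -2x^2 + C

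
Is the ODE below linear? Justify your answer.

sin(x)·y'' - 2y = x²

Yes. Linear (y and its derivatives appear to the first power only, no products of y terms)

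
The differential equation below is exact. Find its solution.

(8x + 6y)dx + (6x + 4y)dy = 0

Verify exactness: ∂M/∂y = ∂N/∂x ✓
Find F(x,y) such that ∂F/∂x = M, ∂F/∂y = N
Solution: 4x² + 6xy + 2y² = C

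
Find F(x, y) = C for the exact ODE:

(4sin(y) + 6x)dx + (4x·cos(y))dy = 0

Verify exactness: ∂M/∂y = ∂N/∂x ✓
Find F(x,y) such that ∂F/∂x = M, ∂F/∂y = N
Solution: 4x·sin(y) + 3x² = C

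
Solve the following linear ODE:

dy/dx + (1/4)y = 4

Using integrating factor method:

General solution: y = 16 + Ce^(-x/4)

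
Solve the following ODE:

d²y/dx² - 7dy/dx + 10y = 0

Characteristic equation: r² - 7r + 10 = 0
Roots: r = 5, 2 (distinct real)
General solution: y = C₁e^(5x) + C₂e^(2x)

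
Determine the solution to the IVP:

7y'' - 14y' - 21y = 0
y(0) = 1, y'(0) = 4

General solution: y = C₁e^(3x) + C₂e^(-x)
Applying ICs: C₁ = 5/4, C₂ = -1/4
Particular solution: y = (5/4)e^(3x) - (1/4)e^(-x)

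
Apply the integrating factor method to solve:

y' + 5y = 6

Using integrating factor method:

General solution: y = 6/5 + Ce^(-5x)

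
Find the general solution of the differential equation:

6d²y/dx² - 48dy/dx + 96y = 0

Characteristic equation: 6r² - 48r + 96 = 0
Divide by 6: r² - 8r + 16 = 0
Factored: (r - 4)² = 0
Repeated root: r = 4
General solution: y = (C₁ + C₂x)e^(4x)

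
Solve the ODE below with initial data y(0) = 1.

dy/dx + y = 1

General solution: y = 1 + Ce^(-x)
Applying y(0) = 1: C = 1 - 1 = 0
Particular solution: y = 1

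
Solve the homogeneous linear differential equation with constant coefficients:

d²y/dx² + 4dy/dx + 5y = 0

Characteristic equation: r² + 4r + 5 = 0
Roots: r = -2 ± i (complex conjugates)
General solution: y = e^(-2x)(C₁cos(x) + C₂sin(x))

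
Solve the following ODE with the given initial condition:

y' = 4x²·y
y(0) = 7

General solution: y = Ce^(4x³/3)
Applying IC y(0) = 7:
Particular solution: y = 7e^(4x³/3)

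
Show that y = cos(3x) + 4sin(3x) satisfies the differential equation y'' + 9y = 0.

Verification:
y'' = -9cos(3x) - 36sin(3x)
y'' + 9y = 0 ✓

Yes, it is a solution.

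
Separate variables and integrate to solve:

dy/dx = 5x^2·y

Separating variables and integrating:
ln|y| = 5x^3/3 + C

General solution: y = Ce^(5x^3/3)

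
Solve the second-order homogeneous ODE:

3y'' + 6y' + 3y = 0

Characteristic equation: 3r² + 6r + 3 = 0
Divide by 3: r² + 2r + 1 = 0
Factored: (r + 1)² = 0
Repeated root: r = -1
General solution: y = (C₁ + C₂x)e^(-x)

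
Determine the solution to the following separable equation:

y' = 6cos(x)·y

Separating variables and integrating:
ln|y| = 6sin(x) + C

General solution: y = Ce^(6sin(x))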